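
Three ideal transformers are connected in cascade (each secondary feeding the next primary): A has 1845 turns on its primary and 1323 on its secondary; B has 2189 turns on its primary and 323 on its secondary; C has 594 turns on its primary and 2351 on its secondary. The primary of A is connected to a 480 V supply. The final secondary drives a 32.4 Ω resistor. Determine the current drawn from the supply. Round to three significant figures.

After A: V = 480.00 × 1323/1845 = 344.20 V.
After B: V = 344.20 × 323/2189 = 50.788 V.
After C: V = 50.788 × 2351/594 = 201.01 V.
I_load = 201.01/32.4 = 6.2042 A, so P_out = 201.01 × 6.2042 = 1247.1 W.
All ideal ⇒ P_in = P_out, so I_supply = 1247.1/480 = 2.60 A.

I_supply ≈ 2.60 A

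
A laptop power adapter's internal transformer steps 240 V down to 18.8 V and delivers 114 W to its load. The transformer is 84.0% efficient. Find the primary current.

P_in = P_out/η = 114/0.840 = 135.71 W.
I_p = P_in/V_p = 135.71/240 = 0.565 A.

I_p ≈ 0.565 A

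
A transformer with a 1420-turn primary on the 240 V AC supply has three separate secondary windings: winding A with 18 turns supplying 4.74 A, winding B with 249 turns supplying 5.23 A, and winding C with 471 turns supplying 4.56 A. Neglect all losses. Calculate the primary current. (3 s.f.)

V_A = 240 × 18/1420 = 3.0423 V; V_B = 240 × 249/1420 = 42.085 V; V_C = 240 × 471/1420 = 79.606 V.
P_out = V_A I_A + V_B I_B + V_C I_C = 3.0423×4.74 + 42.085×5.23 + 79.606×4.56 = 14.420 + 220.10 + 363.00 = 597.52 W.
Ideal ⇒ P_in = P_out, so I_p = P_out/V_p = 597.52/240 = 2.49 A.

I_p ≈ 2.49 A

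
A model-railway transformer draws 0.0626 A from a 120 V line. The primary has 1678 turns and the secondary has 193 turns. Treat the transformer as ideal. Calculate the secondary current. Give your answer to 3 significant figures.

I_s/I_p = N_p/N_s, so I_s = 0.0626 × 1678/193 = 0.544 A.

I_s ≈ 0.544 A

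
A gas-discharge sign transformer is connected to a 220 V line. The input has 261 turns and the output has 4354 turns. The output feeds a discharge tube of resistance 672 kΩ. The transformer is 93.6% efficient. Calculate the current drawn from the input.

I_in ≈ 0.0973 A

V_out = 220 × 4354/261 = 3670.0 V.
I_out = V_out/R = 3670.0/672000 = 0.0054614 A.
P_out = V_out I_out = 3670.0 × 0.0054614 = 20.043 W.
P_in = P_out/η = 20.043/0.936 = 21.414 W.
I_in = P_in/V_in = 21.414/220 = 0.0973 A.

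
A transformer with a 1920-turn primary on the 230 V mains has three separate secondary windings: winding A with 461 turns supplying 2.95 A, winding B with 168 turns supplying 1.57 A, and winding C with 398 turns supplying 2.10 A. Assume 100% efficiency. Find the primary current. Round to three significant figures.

I_p ≈ 1.28 A

V_A = 230 × 461/1920 = 55.224 V; V_B = 230 × 168/1920 = 20.125 V; V_C = 230 × 398/1920 = 47.677 V.
P_out = V_A I_A + V_B I_B + V_C I_C = 55.224×2.95 + 20.125×1.57 + 47.677×2.10 = 162.91 + 31.596 + 100.12 = 294.63 W.
Ideal ⇒ P_in = P_out, so I_p = P_out/V_p = 294.63/230 = 1.28 A.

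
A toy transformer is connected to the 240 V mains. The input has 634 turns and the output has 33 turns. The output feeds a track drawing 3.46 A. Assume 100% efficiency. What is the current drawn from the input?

For an ideal transformer I_in N_in = I_out N_out, so I_in = 3.46 × 33/634 = 0.180 A.

I_in ≈ 0.180 A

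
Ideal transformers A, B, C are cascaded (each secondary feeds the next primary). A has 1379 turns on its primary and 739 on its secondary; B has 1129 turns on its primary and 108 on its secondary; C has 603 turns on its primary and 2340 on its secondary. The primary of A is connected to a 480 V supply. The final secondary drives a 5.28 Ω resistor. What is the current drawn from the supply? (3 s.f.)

I_supply ≈ 3.60 A

Secondary of A: V = 480.00 × 739/1379 = 257.23 V.
Secondary of B: V = 257.23 × 108/1129 = 24.607 V.
Secondary of C: V = 24.607 × 2340/603 = 95.488 V.
I_load = 95.488/5.28 = 18.085 A, so P_out = 95.488 × 18.085 = 1726.9 W.
All ideal ⇒ P_in = P_out, so I_supply = 1726.9/480 = 3.60 A.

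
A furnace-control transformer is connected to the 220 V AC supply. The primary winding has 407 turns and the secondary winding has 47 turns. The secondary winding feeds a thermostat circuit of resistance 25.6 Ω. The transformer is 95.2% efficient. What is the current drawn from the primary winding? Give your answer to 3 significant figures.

V_s = 220 × 47/407 = 25.405 V.
I_s = V_s/R = 25.405/25.6 = 0.99240 A.
P_out = V_s I_s = 25.405 × 0.99240 = 25.212 W.
P_in = P_out/η = 25.212/0.952 = 26.483 W.
I_p = P_in/V_p = 26.483/220 = 0.120 A.

I_p ≈ 0.120 A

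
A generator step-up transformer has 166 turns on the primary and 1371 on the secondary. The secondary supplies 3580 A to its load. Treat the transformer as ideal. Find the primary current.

For an ideal transformer I_p/I_s = N_s/N_p, so I_p = 3580 × 1371/166 = 29600 A.

I_p ≈ 29600 A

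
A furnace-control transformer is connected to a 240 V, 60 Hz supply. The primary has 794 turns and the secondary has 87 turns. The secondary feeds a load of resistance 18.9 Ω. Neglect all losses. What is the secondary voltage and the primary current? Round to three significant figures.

V_s ≈ 26.3 V, I_p ≈ 0.152 A

V_s = V_p × N_s/N_p = 240 × 87/794 = 26.297 V.
I_s = V_s/R = 26.297/18.9 = 1.3914 A.
I_p = I_s × N_s/N_p = 1.3914 × 87/794 = 0.152 A.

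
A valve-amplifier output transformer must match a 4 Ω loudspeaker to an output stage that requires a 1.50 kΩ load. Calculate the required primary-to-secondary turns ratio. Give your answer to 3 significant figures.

Z_p/Z_s = (N_p/N_s)², so N_p/N_s = √(1500/4) = √375 = 19.4.

N_p/N_s ≈ 19.4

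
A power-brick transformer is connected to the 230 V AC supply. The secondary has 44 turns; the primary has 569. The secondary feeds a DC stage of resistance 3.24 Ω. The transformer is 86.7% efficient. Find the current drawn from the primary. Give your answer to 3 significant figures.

V_s = 230 × 44/569 = 17.786 V.
I_s = V_s/R = 17.786/3.24 = 5.4894 A.
P_out = V_s I_s = 17.786 × 5.4894 = 97.632 W.
P_in = P_out/η = 97.632/0.867 = 112.61 W.
I_p = P_in/V_p = 112.61/230 = 0.490 A.

I_p ≈ 0.490 A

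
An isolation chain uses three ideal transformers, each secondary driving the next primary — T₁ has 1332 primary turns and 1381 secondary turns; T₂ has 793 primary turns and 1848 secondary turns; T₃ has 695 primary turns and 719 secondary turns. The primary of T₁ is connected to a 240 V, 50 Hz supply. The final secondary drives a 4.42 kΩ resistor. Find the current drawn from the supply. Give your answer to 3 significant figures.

I_supply ≈ 0.339 A

After T₁: V = 240.00 × 1381/1332 = 248.83 V.
After T₂: V = 248.83 × 1848/793 = 579.87 V.
After T₃: V = 579.87 × 719/695 = 599.89 V.
I_load = 599.89/4420 = 0.13572 A, so P_out = 599.89 × 0.13572 = 81.419 W.
All ideal ⇒ P_in = P_out, so I_supply = 81.419/240 = 0.339 A.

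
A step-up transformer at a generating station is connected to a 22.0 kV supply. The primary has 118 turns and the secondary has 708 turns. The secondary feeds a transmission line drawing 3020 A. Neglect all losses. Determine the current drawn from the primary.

For an ideal transformer I_p N_p = I_s N_s, so I_p = 3020 × 708/118 = 18100 A.

I_p ≈ 18100 A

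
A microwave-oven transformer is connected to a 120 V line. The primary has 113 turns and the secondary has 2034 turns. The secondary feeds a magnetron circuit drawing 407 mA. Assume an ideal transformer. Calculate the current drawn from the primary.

For an ideal transformer I_p N_p = I_s N_s, so I_p = 0.407 × 2034/113 = 7.33 A.

I_p ≈ 7.33 A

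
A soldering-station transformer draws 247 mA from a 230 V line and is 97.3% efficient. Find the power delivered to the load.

P_out ≈ 55.3 W

P_in = V_p I_p = 230 × 0.247 = 56.810 W.
P_out = η P_in = 0.973 × 56.810 = 55.3 W.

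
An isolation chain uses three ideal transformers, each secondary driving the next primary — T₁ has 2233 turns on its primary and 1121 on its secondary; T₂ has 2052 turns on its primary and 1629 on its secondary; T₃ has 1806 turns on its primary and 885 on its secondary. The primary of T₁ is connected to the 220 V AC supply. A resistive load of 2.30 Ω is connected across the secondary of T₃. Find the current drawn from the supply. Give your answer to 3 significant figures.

I_supply ≈ 3.65 A

After T₁: V = 220.00 × 1121/2233 = 110.44 V.
After T₂: V = 110.44 × 1629/2052 = 87.677 V.
After T₃: V = 87.677 × 885/1806 = 42.964 V.
I_load = 42.964/2.30 = 18.680 A, so P_out = 42.964 × 18.680 = 802.58 W.
All ideal ⇒ P_in = P_out, so I_supply = 802.58/220 = 3.65 A.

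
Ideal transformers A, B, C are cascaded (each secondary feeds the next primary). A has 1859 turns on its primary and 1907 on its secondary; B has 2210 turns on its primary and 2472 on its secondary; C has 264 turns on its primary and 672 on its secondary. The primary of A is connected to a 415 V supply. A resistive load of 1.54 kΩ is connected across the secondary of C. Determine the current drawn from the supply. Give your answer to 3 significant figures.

I_supply ≈ 2.30 A

Secondary of A: V = 415.00 × 1907/1859 = 425.72 V.
Secondary of B: V = 425.72 × 2472/2210 = 476.18 V.
Secondary of C: V = 476.18 × 672/264 = 1212.1 V.
I_load = 1212.1/1540 = 0.78708 A, so P_out = 1212.1 × 0.78708 = 954.03 W.
All ideal ⇒ P_in = P_out, so I_supply = 954.03/415 = 2.30 A.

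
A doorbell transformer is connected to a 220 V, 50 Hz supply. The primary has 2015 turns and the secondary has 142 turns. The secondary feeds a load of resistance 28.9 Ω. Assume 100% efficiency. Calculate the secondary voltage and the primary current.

V_s = V_p × N_s/N_p = 220 × 142/2015 = 15.504 V.
I_s = V_s/R = 15.504/28.9 = 0.53646 A.
I_p = I_s × N_s/N_p = 0.53646 × 142/2015 = 0.0378 A.

V_s ≈ 15.5 V, I_p ≈ 0.0378 A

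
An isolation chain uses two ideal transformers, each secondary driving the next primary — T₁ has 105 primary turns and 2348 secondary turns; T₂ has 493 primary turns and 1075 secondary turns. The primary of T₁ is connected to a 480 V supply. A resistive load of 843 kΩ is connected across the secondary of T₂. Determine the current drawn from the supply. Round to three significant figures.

Secondary of T₁: V = 480.00 × 2348/105 = 10734 V.
Secondary of T₂: V = 10734 × 1075/493 = 23405 V.
I_load = 23405/843000 = 0.027764 A, so P_out = 23405 × 0.027764 = 649.82 W.
All ideal ⇒ P_in = P_out, so I_supply = 649.82/480 = 1.35 A.

I_supply ≈ 1.35 A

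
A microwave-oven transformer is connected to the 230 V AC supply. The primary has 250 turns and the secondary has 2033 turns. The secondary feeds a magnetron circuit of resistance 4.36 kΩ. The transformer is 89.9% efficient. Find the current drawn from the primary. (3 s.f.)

V_s = 230 × 2033/250 = 1870.4 V.
I_s = V_s/R = 1870.4/4360 = 0.42898 A.
P_out = V_s I_s = 1870.4 × 0.42898 = 802.35 W.
P_in = P_out/η = 802.35/0.899 = 892.49 W.
I_p = P_in/V_p = 892.49/230 = 3.88 A.

I_p ≈ 3.88 A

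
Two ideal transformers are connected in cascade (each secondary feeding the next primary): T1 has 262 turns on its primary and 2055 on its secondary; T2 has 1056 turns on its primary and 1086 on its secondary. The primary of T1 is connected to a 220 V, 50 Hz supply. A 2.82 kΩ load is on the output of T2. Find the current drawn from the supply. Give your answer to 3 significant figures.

I_supply ≈ 5.08 A

Secondary of T1: V = 220.00 × 2055/262 = 1725.6 V.
Secondary of T2: V = 1725.6 × 1086/1056 = 1774.6 V.
I_load = 1774.6/2820 = 0.62929 A, so P_out = 1774.6 × 0.62929 = 1116.7 W.
All ideal ⇒ P_in = P_out, so I_supply = 1116.7/220 = 5.08 A.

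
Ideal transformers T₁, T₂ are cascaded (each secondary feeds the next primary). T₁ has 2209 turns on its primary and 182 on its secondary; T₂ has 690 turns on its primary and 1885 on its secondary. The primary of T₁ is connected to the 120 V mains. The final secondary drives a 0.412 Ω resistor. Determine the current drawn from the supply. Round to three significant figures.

After T₁: V = 120.00 × 182/2209 = 9.8868 V.
After T₂: V = 9.8868 × 1885/690 = 27.010 V.
I_load = 27.010/0.412 = 65.557 A, so P_out = 27.010 × 65.557 = 1770.7 W.
All ideal ⇒ P_in = P_out, so I_supply = 1770.7/120 = 14.8 A.

I_supply ≈ 14.8 A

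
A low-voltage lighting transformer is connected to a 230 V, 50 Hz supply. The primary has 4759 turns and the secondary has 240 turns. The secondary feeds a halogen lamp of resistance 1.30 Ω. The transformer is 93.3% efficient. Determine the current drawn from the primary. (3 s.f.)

I_p ≈ 0.482 A

V_s = 230 × 240/4759 = 11.599 V.
I_s = V_s/R = 11.599/1.30 = 8.9224 A.
P_out = V_s I_s = 11.599 × 8.9224 = 103.49 W.
P_in = P_out/η = 103.49/0.933 = 110.92 W.
I_p = P_in/V_p = 110.92/230 = 0.482 A.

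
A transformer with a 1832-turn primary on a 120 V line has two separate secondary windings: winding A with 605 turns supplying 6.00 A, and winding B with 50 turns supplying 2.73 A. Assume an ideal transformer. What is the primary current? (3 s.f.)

I_p ≈ 2.06 A

V_A = 120 × 605/1832 = 39.629 V; V_B = 120 × 50/1832 = 3.2751 V.
P_out = V_A I_A + V_B I_B = 39.629×6.00 + 3.2751×2.73 = 237.77 + 8.9410 = 246.71 W.
Ideal ⇒ P_in = P_out, so I_p = P_out/V_p = 246.71/120 = 2.06 A.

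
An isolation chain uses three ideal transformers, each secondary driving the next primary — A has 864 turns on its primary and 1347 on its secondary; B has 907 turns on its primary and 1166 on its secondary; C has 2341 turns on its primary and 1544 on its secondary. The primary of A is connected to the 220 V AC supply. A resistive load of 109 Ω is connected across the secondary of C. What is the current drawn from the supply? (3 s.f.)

After A: V = 220.00 × 1347/864 = 342.99 V.
After B: V = 342.99 × 1166/907 = 440.93 V.
After C: V = 440.93 × 1544/2341 = 290.81 V.
I_load = 290.81/109 = 2.6680 A, so P_out = 290.81 × 2.6680 = 775.89 W.
All ideal ⇒ P_in = P_out, so I_supply = 775.89/220 = 3.53 A.

I_supply ≈ 3.53 A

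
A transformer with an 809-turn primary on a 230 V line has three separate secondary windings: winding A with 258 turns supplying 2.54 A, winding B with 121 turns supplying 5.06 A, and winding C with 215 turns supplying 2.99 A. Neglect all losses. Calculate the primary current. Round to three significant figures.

V_A = 230 × 258/809 = 73.350 V; V_B = 230 × 121/809 = 34.400 V; V_C = 230 × 215/809 = 61.125 V.
P_out = V_A I_A + V_B I_B + V_C I_C = 73.350×2.54 + 34.400×5.06 + 61.125×2.99 = 186.31 + 174.07 + 182.76 = 543.14 W.
Ideal ⇒ P_in = P_out, so I_p = P_out/V_p = 543.14/230 = 2.36 A.

I_p ≈ 2.36 A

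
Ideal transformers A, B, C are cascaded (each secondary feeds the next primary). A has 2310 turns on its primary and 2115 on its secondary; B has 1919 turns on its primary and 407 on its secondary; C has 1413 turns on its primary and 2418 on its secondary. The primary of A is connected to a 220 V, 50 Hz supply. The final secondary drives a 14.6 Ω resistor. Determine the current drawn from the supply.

After A: V = 220.00 × 2115/2310 = 201.43 V.
After B: V = 201.43 × 407/1919 = 42.721 V.
After C: V = 42.721 × 2418/1413 = 73.106 V.
I_load = 73.106/14.6 = 5.0073 A, so P_out = 73.106 × 5.0073 = 366.06 W.
All ideal ⇒ P_in = P_out, so I_supply = 366.06/220 = 1.66 A.

I_supply ≈ 1.66 A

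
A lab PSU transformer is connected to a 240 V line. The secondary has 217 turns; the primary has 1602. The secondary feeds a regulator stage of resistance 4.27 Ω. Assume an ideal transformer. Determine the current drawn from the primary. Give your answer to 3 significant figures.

I_p ≈ 1.03 A

V_s = V_p × N_s/N_p = 240 × 217/1602 = 32.509 V.
I_s = V_s/R = 32.509/4.27 = 7.6134 A.
For an ideal transformer I_p N_p = I_s N_s, so I_p = 7.6134 × 217/1602 = 1.03 A.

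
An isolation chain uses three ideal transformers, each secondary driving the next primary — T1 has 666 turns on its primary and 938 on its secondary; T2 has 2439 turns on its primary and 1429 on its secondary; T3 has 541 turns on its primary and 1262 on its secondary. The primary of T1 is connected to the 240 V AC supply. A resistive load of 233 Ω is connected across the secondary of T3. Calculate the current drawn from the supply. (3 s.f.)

Secondary of T1: V = 240.00 × 938/666 = 338.02 V.
Secondary of T2: V = 338.02 × 1429/2439 = 198.04 V.
Secondary of T3: V = 198.04 × 1262/541 = 461.98 V.
I_load = 461.98/233 = 1.9827 A, so P_out = 461.98 × 1.9827 = 915.99 W.
All ideal ⇒ P_in = P_out, so I_supply = 915.99/240 = 3.82 A.

I_supply ≈ 3.82 A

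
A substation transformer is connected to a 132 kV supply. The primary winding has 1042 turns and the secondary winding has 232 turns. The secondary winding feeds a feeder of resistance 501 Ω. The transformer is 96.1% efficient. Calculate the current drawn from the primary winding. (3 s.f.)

V_s = 132000 × 232/1042 = 29390 V.
I_s = V_s/R = 29390/501 = 58.662 A.
P_out = V_s I_s = 29390 × 58.662 = 1.7241×10^6 W.
P_in = P_out/η = 1.7241×10^6/0.961 = 1.7940×10^6 W.
I_p = P_in/V_p = 1.7940×10^6/132000 = 13.6 A.

I_p ≈ 13.6 A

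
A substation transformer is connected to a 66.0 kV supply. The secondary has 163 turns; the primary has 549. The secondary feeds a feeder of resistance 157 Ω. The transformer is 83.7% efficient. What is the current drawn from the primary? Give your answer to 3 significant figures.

I_p ≈ 44.3 A

V_s = 66000 × 163/549 = 19596 V.
I_s = V_s/R = 19596/157 = 124.81 A.
P_out = V_s I_s = 19596 × 124.81 = 2.4458×10^6 W.
P_in = P_out/η = 2.4458×10^6/0.837 = 2.9221×10^6 W.
I_p = P_in/V_p = 2.9221×10^6/66000 = 44.3 A.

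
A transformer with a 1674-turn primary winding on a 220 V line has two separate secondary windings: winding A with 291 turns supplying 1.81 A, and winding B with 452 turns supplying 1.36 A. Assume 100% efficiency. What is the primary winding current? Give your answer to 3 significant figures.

V_A = 220 × 291/1674 = 38.244 V; V_B = 220 × 452/1674 = 59.403 V.
P_out = V_A I_A + V_B I_B = 38.244×1.81 + 59.403×1.36 = 69.221 + 80.788 = 150.01 W.
Ideal ⇒ P_in = P_out, so I_p = P_out/V_p = 150.01/220 = 0.682 A.

I_p ≈ 0.682 A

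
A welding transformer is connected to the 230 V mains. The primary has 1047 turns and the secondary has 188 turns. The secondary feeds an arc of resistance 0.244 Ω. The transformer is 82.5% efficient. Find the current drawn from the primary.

I_p ≈ 36.8 A

V_s = 230 × 188/1047 = 41.299 V.
I_s = V_s/R = 41.299/0.244 = 169.26 A.
P_out = V_s I_s = 41.299 × 169.26 = 6990.2 W.
P_in = P_out/η = 6990.2/0.825 = 8472.9 W.
I_p = P_in/V_p = 8472.9/230 = 36.8 A.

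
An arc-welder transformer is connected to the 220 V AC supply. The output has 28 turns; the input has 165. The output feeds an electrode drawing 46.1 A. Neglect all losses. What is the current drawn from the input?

For an ideal transformer I_in N_in = I_out N_out, so I_in = 46.1 × 28/165 = 7.82 A.

I_in ≈ 7.82 A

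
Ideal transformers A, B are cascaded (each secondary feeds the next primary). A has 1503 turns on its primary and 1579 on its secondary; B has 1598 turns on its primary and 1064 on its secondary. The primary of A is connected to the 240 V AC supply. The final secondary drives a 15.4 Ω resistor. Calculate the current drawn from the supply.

I_supply ≈ 7.63 A

After A: V = 240.00 × 1579/1503 = 252.14 V.
After B: V = 252.14 × 1064/1598 = 167.88 V.
I_load = 167.88/15.4 = 10.901 A, so P_out = 167.88 × 10.901 = 1830.1 W.
All ideal ⇒ P_in = P_out, so I_supply = 1830.1/240 = 7.63 A.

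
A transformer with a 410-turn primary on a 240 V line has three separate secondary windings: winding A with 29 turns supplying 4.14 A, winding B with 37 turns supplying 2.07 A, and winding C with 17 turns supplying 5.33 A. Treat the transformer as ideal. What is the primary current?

V_A = 240 × 29/410 = 16.976 V; V_B = 240 × 37/410 = 21.659 V; V_C = 240 × 17/410 = 9.9512 V.
P_out = V_A I_A + V_B I_B + V_C I_C = 16.976×4.14 + 21.659×2.07 + 9.9512×5.33 = 70.279 + 44.833 + 53.040 = 168.15 W.
Ideal ⇒ P_in = P_out, so I_p = P_out/V_p = 168.15/240 = 0.701 A.

I_p ≈ 0.701 A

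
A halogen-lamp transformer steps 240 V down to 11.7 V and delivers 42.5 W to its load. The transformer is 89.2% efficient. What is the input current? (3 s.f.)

I_in ≈ 0.199 A

P_in = P_out/η = 42.5/0.892 = 47.646 W.
I_in = P_in/V_in = 47.646/240 = 0.199 A.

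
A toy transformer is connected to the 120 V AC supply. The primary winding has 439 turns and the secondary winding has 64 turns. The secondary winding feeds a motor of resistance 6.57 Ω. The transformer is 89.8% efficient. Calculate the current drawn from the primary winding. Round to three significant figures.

V_s = 120 × 64/439 = 17.494 V.
I_s = V_s/R = 17.494/6.57 = 2.6628 A.
P_out = V_s I_s = 17.494 × 2.6628 = 46.583 W.
P_in = P_out/η = 46.583/0.898 = 51.874 W.
I_p = P_in/V_p = 51.874/120 = 0.432 A.

I_p ≈ 0.432 A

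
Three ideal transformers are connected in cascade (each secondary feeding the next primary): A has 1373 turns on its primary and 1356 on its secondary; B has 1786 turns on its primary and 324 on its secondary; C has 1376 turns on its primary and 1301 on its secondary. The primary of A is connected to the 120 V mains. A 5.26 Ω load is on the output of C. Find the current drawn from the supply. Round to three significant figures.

I_supply ≈ 0.655 A

Secondary of A: V = 120.00 × 1356/1373 = 118.51 V.
Secondary of B: V = 118.51 × 324/1786 = 21.500 V.
Secondary of C: V = 21.500 × 1301/1376 = 20.328 V.
I_load = 20.328/5.26 = 3.8646 A, so P_out = 20.328 × 3.8646 = 78.560 W.
All ideal ⇒ P_in = P_out, so I_supply = 78.560/120 = 0.655 A.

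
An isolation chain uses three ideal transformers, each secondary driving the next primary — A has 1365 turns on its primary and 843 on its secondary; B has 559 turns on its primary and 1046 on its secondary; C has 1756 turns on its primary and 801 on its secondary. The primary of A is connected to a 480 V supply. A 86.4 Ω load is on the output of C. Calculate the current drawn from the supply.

Secondary of A: V = 480.00 × 843/1365 = 296.44 V.
Secondary of B: V = 296.44 × 1046/559 = 554.70 V.
Secondary of C: V = 554.70 × 801/1756 = 253.03 V.
I_load = 253.03/86.4 = 2.9285 A, so P_out = 253.03 × 2.9285 = 740.99 W.
All ideal ⇒ P_in = P_out, so I_supply = 740.99/480 = 1.54 A.

I_supply ≈ 1.54 A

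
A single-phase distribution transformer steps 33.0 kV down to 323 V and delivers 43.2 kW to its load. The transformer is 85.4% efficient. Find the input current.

P_in = P_out/η = 43200/0.854 = 50585 W.
I_in = P_in/V_in = 50585/33000 = 1.53 A.

I_in ≈ 1.53 A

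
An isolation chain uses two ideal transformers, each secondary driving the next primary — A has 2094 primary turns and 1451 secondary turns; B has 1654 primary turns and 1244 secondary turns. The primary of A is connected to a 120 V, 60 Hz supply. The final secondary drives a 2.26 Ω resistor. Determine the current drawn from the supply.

I_supply ≈ 14.4 A

Secondary of A: V = 120.00 × 1451/2094 = 83.152 V.
Secondary of B: V = 83.152 × 1244/1654 = 62.540 V.
I_load = 62.540/2.26 = 27.673 A, so P_out = 62.540 × 27.673 = 1730.6 W.
All ideal ⇒ P_in = P_out, so I_supply = 1730.6/120 = 14.4 A.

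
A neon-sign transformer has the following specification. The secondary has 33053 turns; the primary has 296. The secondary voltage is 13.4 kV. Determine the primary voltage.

V_p/V_s = N_p/N_s, so V_p = 13400 × 296/33053 = 120 V.

V_p ≈ 120 V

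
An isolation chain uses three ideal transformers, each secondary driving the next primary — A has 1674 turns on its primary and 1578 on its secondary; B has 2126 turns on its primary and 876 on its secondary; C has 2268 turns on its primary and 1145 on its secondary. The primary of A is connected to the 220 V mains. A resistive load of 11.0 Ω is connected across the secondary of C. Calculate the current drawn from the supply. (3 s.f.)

I_supply ≈ 0.769 A

After A: V = 220.00 × 1578/1674 = 207.38 V.
After B: V = 207.38 × 876/2126 = 85.451 V.
After C: V = 85.451 × 1145/2268 = 43.140 V.
I_load = 43.140/11.0 = 3.9218 A, so P_out = 43.140 × 3.9218 = 169.19 W.
All ideal ⇒ P_in = P_out, so I_supply = 169.19/220 = 0.769 A.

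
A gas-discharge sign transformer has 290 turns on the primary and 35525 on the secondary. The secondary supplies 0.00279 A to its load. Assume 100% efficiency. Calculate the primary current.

I_p ≈ 0.342 A

For an ideal transformer I_p/I_s = N_s/N_p, so I_p = 0.00279 × 35525/290 = 0.342 A.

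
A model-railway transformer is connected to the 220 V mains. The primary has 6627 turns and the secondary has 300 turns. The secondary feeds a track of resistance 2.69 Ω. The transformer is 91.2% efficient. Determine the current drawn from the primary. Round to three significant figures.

V_s = 220 × 300/6627 = 9.9593 V.
I_s = V_s/R = 9.9593/2.69 = 3.7023 A.
P_out = V_s I_s = 9.9593 × 3.7023 = 36.872 W.
P_in = P_out/η = 36.872/0.912 = 40.430 W.
I_p = P_in/V_p = 40.430/220 = 0.184 A.

I_p ≈ 0.184 A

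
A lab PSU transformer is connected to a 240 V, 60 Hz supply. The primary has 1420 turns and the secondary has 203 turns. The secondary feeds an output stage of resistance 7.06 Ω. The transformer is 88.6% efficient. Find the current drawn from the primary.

V_s = 240 × 203/1420 = 34.310 V.
I_s = V_s/R = 34.310/7.06 = 4.8598 A.
P_out = V_s I_s = 34.310 × 4.8598 = 166.74 W.
P_in = P_out/η = 166.74/0.886 = 188.19 W.
I_p = P_in/V_p = 188.19/240 = 0.784 A.

I_p ≈ 0.784 A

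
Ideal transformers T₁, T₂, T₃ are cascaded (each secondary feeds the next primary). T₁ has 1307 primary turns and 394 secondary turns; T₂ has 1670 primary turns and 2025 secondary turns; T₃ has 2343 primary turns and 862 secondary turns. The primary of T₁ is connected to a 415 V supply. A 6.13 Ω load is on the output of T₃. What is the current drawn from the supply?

I_supply ≈ 1.22 A

After T₁: V = 415.00 × 394/1307 = 125.10 V.
After T₂: V = 125.10 × 2025/1670 = 151.70 V.
After T₃: V = 151.70 × 862/2343 = 55.810 V.
I_load = 55.810/6.13 = 9.1044 A, so P_out = 55.810 × 9.1044 = 508.12 W.
All ideal ⇒ P_in = P_out, so I_supply = 508.12/415 = 1.22 A.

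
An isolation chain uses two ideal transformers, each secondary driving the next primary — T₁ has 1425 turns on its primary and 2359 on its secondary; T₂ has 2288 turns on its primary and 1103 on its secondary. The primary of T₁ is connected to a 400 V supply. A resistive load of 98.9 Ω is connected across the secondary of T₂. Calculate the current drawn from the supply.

Secondary of T₁: V = 400.00 × 2359/1425 = 662.18 V.
Secondary of T₂: V = 662.18 × 1103/2288 = 319.22 V.
I_load = 319.22/98.9 = 3.2277 A, so P_out = 319.22 × 3.2277 = 1030.4 W.
All ideal ⇒ P_in = P_out, so I_supply = 1030.4/400 = 2.58 A.

I_supply ≈ 2.58 A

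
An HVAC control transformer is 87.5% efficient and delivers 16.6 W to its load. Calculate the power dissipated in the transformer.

P_loss ≈ 2.37 W

P_in = P_out/η = 16.6/0.875 = 18.9714 W.
P_loss = P_in − P_out = 18.9714 − 16.6 = 2.37 W.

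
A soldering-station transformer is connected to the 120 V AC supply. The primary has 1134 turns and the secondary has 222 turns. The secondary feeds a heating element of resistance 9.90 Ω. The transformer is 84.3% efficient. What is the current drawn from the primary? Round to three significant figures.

I_p ≈ 0.551 A

V_s = 120 × 222/1134 = 23.492 V.
I_s = V_s/R = 23.492/9.90 = 2.3729 A.
P_out = V_s I_s = 23.492 × 2.3729 = 55.745 W.
P_in = P_out/η = 55.745/0.843 = 66.127 W.
I_p = P_in/V_p = 66.127/120 = 0.551 A.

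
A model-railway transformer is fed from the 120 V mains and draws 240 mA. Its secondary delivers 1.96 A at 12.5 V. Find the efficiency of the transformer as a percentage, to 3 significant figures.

P_in = 120 × 0.240 = 28.8000 W.
P_out = 12.5 × 1.96 = 24.5000 W.
η = P_out/P_in = 24.5000/28.8000 = 0.851.

η ≈ 85.1%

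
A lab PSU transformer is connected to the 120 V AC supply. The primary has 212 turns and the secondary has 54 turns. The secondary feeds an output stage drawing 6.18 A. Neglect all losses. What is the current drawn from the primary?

I_p ≈ 1.57 A

For an ideal transformer I_p N_p = I_s N_s, so I_p = 6.18 × 54/212 = 1.57 A.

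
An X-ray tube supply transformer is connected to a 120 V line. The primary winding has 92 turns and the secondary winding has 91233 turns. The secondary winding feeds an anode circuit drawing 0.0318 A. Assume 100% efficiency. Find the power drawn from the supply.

I_p = I_s × N_s/N_p = 0.0318 × 91233/92 = 31.535 A.
P = V_p I_p = 120 × 31.535 = 3780 W.

P ≈ 3780 W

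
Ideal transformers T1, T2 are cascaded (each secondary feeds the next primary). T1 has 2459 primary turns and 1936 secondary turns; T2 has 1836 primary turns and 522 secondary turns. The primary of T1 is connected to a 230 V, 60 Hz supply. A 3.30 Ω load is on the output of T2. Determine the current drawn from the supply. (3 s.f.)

I_supply ≈ 3.49 A

Secondary of T1: V = 230.00 × 1936/2459 = 181.08 V.
Secondary of T2: V = 181.08 × 522/1836 = 51.484 V.
I_load = 51.484/3.30 = 15.601 A, so P_out = 51.484 × 15.601 = 803.21 W.
All ideal ⇒ P_in = P_out, so I_supply = 803.21/230 = 3.49 A.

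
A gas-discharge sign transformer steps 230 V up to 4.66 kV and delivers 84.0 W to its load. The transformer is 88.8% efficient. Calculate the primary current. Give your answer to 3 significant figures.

I_p ≈ 0.411 A

P_in = P_out/η = 84.0/0.888 = 94.595 W.
I_p = P_in/V_p = 94.595/230 = 0.411 A.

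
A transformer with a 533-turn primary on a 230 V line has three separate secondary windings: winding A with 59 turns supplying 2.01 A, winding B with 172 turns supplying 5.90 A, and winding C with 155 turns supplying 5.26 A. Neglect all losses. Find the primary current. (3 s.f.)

V_A = 230 × 59/533 = 25.460 V; V_B = 230 × 172/533 = 74.221 V; V_C = 230 × 155/533 = 66.886 V.
P_out = V_A I_A + V_B I_B + V_C I_C = 25.460×2.01 + 74.221×5.90 + 66.886×5.26 = 51.174 + 437.91 + 351.82 = 840.90 W.
Ideal ⇒ P_in = P_out, so I_p = P_out/V_p = 840.90/230 = 3.66 A.

I_p ≈ 3.66 A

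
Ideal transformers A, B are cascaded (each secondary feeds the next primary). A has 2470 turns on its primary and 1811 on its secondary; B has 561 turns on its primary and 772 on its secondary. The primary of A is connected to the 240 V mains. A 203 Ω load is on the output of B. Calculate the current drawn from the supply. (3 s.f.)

Secondary of A: V = 240.00 × 1811/2470 = 175.97 V.
Secondary of B: V = 175.97 × 772/561 = 242.15 V.
I_load = 242.15/203 = 1.1929 A, so P_out = 242.15 × 1.1929 = 288.85 W.
All ideal ⇒ P_in = P_out, so I_supply = 288.85/240 = 1.20 A.

I_supply ≈ 1.20 A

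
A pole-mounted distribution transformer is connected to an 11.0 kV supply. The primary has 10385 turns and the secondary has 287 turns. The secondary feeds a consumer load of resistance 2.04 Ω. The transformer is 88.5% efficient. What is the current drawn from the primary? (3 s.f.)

V_s = 11000 × 287/10385 = 304.00 V.
I_s = V_s/R = 304.00/2.04 = 149.02 A.
P_out = V_s I_s = 304.00 × 149.02 = 45301 W.
P_in = P_out/η = 45301/0.885 = 51187 W.
I_p = P_in/V_p = 51187/11000 = 4.65 A.

I_p ≈ 4.65 A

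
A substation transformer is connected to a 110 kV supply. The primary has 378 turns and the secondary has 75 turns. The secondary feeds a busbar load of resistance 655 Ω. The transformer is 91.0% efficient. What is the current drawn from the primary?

I_p ≈ 7.27 A

V_s = 110000 × 75/378 = 21825 V.
I_s = V_s/R = 21825/655 = 33.321 A.
P_out = V_s I_s = 21825 × 33.321 = 727250 W.
P_in = P_out/η = 727250/0.910 = 799170 W.
I_p = P_in/V_p = 799170/110000 = 7.27 A.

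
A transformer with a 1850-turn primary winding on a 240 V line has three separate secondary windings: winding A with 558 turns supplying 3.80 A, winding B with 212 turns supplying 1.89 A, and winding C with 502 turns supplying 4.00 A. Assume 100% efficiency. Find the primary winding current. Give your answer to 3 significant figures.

I_p ≈ 2.45 A

V_A = 240 × 558/1850 = 72.389 V; V_B = 240 × 212/1850 = 27.503 V; V_C = 240 × 502/1850 = 65.124 V.
P_out = V_A I_A + V_B I_B + V_C I_C = 72.389×3.80 + 27.503×1.89 + 65.124×4.00 = 275.08 + 51.980 + 260.50 = 587.56 W.
Ideal ⇒ P_in = P_out, so I_p = P_out/V_p = 587.56/240 = 2.45 A.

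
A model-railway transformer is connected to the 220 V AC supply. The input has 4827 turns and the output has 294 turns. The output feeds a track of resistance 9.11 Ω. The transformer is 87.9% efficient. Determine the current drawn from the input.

V_out = 220 × 294/4827 = 13.400 V.
I_out = V_out/R = 13.400/9.11 = 1.4709 A.
P_out = V_out I_out = 13.400 × 1.4709 = 19.709 W.
P_in = P_out/η = 19.709/0.879 = 22.422 W.
I_in = P_in/V_in = 22.422/220 = 0.102 A.

I_in ≈ 0.102 A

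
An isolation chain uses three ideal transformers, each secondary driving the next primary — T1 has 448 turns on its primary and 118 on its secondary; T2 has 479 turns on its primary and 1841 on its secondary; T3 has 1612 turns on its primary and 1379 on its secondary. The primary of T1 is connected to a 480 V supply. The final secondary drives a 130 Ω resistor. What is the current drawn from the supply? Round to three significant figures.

Secondary of T1: V = 480.00 × 118/448 = 126.43 V.
Secondary of T2: V = 126.43 × 1841/479 = 485.92 V.
Secondary of T3: V = 485.92 × 1379/1612 = 415.68 V.
I_load = 415.68/130 = 3.1976 A, so P_out = 415.68 × 3.1976 = 1329.2 W.
All ideal ⇒ P_in = P_out, so I_supply = 1329.2/480 = 2.77 A.

I_supply ≈ 2.77 A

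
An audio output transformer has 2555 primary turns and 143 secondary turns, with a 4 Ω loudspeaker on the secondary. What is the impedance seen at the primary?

Z_p ≈ 1280 Ω

Z_p = (N_p/N_s)² × Z_s = (2555/143)² × 4 = 1280 Ω.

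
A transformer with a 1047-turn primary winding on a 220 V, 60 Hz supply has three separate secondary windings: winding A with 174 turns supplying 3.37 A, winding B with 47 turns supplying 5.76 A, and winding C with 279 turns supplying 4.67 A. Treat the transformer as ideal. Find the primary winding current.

V_A = 220 × 174/1047 = 36.562 V; V_B = 220 × 47/1047 = 9.8758 V; V_C = 220 × 279/1047 = 58.625 V.
P_out = V_A I_A + V_B I_B + V_C I_C = 36.562×3.37 + 9.8758×5.76 + 58.625×4.67 = 123.21 + 56.885 + 273.78 = 453.87 W.
Ideal ⇒ P_in = P_out, so I_p = P_out/V_p = 453.87/220 = 2.06 A.

I_p ≈ 2.06 A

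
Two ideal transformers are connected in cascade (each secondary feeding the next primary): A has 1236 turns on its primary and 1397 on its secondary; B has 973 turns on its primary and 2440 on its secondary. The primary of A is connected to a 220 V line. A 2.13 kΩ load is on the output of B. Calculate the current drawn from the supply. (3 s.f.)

Secondary of A: V = 220.00 × 1397/1236 = 248.66 V.
Secondary of B: V = 248.66 × 2440/973 = 623.56 V.
I_load = 623.56/2130 = 0.29275 A, so P_out = 623.56 × 0.29275 = 182.55 W.
All ideal ⇒ P_in = P_out, so I_supply = 182.55/220 = 0.830 A.

I_supply ≈ 0.830 A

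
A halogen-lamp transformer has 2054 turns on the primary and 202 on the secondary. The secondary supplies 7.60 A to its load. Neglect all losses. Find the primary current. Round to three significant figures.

I_p ≈ 0.747 A

For an ideal transformer I_p/I_s = N_s/N_p, so I_p = 7.60 × 202/2054 = 0.747 A.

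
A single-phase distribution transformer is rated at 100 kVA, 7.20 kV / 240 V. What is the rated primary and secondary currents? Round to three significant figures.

I_p ≈ 13.9 A, I_s ≈ 417 A

I_p = S/V_p = 100000/7200 = 13.9 A.
I_s = S/V_s = 100000/240 = 417 A.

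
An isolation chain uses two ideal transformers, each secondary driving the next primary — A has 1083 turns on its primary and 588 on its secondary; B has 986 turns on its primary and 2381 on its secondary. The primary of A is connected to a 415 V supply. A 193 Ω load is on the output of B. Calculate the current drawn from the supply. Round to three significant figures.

I_supply ≈ 3.70 A

Secondary of A: V = 415.00 × 588/1083 = 225.32 V.
Secondary of B: V = 225.32 × 2381/986 = 544.10 V.
I_load = 544.10/193 = 2.8192 A, so P_out = 544.10 × 2.8192 = 1533.9 W.
All ideal ⇒ P_in = P_out, so I_supply = 1533.9/415 = 3.70 A.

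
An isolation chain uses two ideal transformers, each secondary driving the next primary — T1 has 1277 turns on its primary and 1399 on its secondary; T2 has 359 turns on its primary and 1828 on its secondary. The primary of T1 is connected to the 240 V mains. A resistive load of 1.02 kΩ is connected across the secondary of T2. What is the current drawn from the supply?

Secondary of T1: V = 240.00 × 1399/1277 = 262.93 V.
Secondary of T2: V = 262.93 × 1828/359 = 1338.8 V.
I_load = 1338.8/1020 = 1.3126 A, so P_out = 1338.8 × 1.3126 = 1757.3 W.
All ideal ⇒ P_in = P_out, so I_supply = 1757.3/240 = 7.32 A.

I_supply ≈ 7.32 A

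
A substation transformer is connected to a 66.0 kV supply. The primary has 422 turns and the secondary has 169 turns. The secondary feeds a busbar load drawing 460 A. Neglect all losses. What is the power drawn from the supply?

I_p = I_s × N_s/N_p = 460 × 169/422 = 184.22 A.
P = V_p I_p = 66000 × 184.22 = 1.22×10^7 W.

P ≈ 1.22×10^7 W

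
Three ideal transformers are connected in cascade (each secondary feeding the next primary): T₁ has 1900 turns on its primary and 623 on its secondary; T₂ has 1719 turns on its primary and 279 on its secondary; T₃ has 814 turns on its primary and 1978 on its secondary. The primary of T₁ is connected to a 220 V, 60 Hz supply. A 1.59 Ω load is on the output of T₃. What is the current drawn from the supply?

I_supply ≈ 2.31 A

After T₁: V = 220.00 × 623/1900 = 72.137 V.
After T₂: V = 72.137 × 279/1719 = 11.708 V.
After T₃: V = 11.708 × 1978/814 = 28.450 V.
I_load = 28.450/1.59 = 17.893 A, so P_out = 28.450 × 17.893 = 509.07 W.
All ideal ⇒ P_in = P_out, so I_supply = 509.07/220 = 2.31 A.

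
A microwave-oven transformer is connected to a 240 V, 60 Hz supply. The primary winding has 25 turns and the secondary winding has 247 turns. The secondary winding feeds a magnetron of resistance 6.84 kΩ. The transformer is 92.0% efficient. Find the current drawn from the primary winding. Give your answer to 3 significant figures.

V_s = 240 × 247/25 = 2371.2 V.
I_s = V_s/R = 2371.2/6840 = 0.34667 A.
P_out = V_s I_s = 2371.2 × 0.34667 = 822.02 W.
P_in = P_out/η = 822.02/0.920 = 893.50 W.
I_p = P_in/V_p = 893.50/240 = 3.72 A.

I_p ≈ 3.72 A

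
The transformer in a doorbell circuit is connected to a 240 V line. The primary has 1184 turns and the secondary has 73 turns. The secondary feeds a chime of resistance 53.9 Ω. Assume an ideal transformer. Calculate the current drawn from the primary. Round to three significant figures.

V_s = V_p × N_s/N_p = 240 × 73/1184 = 14.797 V.
I_s = V_s/R = 14.797/53.9 = 0.27453 A.
For an ideal transformer I_p N_p = I_s N_s, so I_p = 0.27453 × 73/1184 = 0.0169 A.

I_p ≈ 0.0169 A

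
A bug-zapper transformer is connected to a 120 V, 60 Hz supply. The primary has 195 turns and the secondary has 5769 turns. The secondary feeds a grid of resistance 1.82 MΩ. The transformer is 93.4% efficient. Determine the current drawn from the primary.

I_p ≈ 0.0618 A

V_s = 120 × 5769/195 = 3550.2 V.
I_s = V_s/R = 3550.2/(1.82×10^6) = 0.0019506 A.
P_out = V_s I_s = 3550.2 × 0.0019506 = 6.9251 W.
P_in = P_out/η = 6.9251/0.934 = 7.4144 W.
I_p = P_in/V_p = 7.4144/120 = 0.0618 A.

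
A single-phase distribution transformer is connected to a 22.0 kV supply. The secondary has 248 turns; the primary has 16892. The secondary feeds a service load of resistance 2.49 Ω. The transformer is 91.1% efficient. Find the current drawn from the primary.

I_p ≈ 2.09 A

V_s = 22000 × 248/16892 = 322.99 V.
I_s = V_s/R = 322.99/2.49 = 129.72 A.
P_out = V_s I_s = 322.99 × 129.72 = 41897 W.
P_in = P_out/η = 41897/0.911 = 45991 W.
I_p = P_in/V_p = 45991/22000 = 2.09 A.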